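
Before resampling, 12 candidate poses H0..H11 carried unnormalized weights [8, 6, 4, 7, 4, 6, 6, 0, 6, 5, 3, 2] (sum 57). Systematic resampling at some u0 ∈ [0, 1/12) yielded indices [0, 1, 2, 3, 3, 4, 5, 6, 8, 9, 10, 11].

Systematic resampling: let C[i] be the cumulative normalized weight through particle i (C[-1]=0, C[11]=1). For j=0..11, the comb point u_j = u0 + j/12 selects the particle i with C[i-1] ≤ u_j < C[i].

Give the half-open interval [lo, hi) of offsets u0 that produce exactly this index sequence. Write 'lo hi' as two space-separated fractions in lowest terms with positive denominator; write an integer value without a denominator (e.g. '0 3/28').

C = [8/57, 14/57, 6/19, 25/57, 29/57, 35/57, 41/57, 41/57, 47/57, 52/57, 55/57, 1]
j=0 picked index 0: u0 ∈ [0, 8/57)
j=1 picked index 1: u0 ∈ [13/228, 37/228)
j=2 picked index 2: u0 ∈ [3/38, 17/114)
j=3 picked index 3: u0 ∈ [5/76, 43/228)
j=4 picked index 3: u0 ∈ [-1/57, 2/19)
j=5 picked index 4: u0 ∈ [5/228, 7/76)
j=6 picked index 5: u0 ∈ [1/114, 13/114)
j=7 picked index 6: u0 ∈ [7/228, 31/228)
j=8 picked index 8: u0 ∈ [1/19, 3/19)
j=9 picked index 9: u0 ∈ [17/228, 37/228)
j=10 picked index 10: u0 ∈ [3/38, 5/38)
j=11 picked index 11: u0 ∈ [11/228, 1/12)
intersection: [3/38, 1/12)

3/38 1/12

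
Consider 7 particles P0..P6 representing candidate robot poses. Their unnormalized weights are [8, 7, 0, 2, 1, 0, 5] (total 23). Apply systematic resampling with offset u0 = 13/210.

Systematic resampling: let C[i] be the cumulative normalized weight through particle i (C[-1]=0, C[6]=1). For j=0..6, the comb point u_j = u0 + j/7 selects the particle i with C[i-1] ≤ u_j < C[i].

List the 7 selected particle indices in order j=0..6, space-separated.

C = [8/23, 15/23, 15/23, 17/23, 18/23, 18/23, 1]
j=0: u_0=13/210 ∈ [0, 8/23) → index 0
j=1: u_1=43/210 ∈ [0, 8/23) → index 0
j=2: u_2=73/210 ∈ [0, 8/23) → index 0
j=3: u_3=103/210 ∈ [8/23, 15/23) → index 1
j=4: u_4=19/30 ∈ [8/23, 15/23) → index 1
j=5: u_5=163/210 ∈ [17/23, 18/23) → index 4
j=6: u_6=193/210 ∈ [18/23, 1) → index 6

0 0 0 1 1 4 6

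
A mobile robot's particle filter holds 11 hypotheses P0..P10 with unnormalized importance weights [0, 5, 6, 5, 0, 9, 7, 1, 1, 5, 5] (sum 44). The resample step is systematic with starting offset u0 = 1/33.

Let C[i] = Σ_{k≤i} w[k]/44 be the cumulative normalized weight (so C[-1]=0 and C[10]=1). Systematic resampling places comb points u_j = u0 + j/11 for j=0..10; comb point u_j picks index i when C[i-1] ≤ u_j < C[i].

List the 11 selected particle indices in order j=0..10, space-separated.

C = [0, 5/44, 1/4, 4/11, 4/11, 25/44, 8/11, 3/4, 17/22, 39/44, 1]
j=0: u_0=1/33 ∈ [0, 5/44) → index 1
j=1: u_1=4/33 ∈ [5/44, 1/4) → index 2
j=2: u_2=7/33 ∈ [5/44, 1/4) → index 2
j=3: u_3=10/33 ∈ [1/4, 4/11) → index 3
j=4: u_4=13/33 ∈ [4/11, 25/44) → index 5
j=5: u_5=16/33 ∈ [4/11, 25/44) → index 5
j=6: u_6=19/33 ∈ [25/44, 8/11) → index 6
j=7: u_7=2/3 ∈ [25/44, 8/11) → index 6
j=8: u_8=25/33 ∈ [3/4, 17/22) → index 8
j=9: u_9=28/33 ∈ [17/22, 39/44) → index 9
j=10: u_10=31/33 ∈ [39/44, 1) → index 10

1 2 2 3 5 5 6 6 8 9 10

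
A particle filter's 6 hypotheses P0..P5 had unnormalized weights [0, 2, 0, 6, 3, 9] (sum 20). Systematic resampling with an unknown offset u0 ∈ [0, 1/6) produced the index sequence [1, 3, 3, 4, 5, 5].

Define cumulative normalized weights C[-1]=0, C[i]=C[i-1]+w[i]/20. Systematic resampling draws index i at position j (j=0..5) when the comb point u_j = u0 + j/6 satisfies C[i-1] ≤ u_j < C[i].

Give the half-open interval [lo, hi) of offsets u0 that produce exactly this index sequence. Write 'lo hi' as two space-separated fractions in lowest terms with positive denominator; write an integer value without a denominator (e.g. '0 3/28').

C = [0, 1/10, 1/10, 2/5, 11/20, 1]
j=0 picked index 1: u0 ∈ [0, 1/10)
j=1 picked index 3: u0 ∈ [-1/15, 7/30)
j=2 picked index 3: u0 ∈ [-7/30, 1/15)
j=3 picked index 4: u0 ∈ [-1/10, 1/20)
j=4 picked index 5: u0 ∈ [-7/60, 1/3)
j=5 picked index 5: u0 ∈ [-17/60, 1/6)
intersection: [0, 1/20)

0 1/20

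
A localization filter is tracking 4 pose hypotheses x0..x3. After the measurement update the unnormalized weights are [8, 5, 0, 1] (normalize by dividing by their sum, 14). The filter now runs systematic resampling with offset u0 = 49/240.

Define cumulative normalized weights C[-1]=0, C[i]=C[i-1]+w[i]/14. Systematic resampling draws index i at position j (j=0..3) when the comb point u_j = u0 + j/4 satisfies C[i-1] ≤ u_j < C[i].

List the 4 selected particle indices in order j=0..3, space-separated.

0 0 1 3

C = [4/7, 13/14, 13/14, 1]
j=0: u_0=49/240 ∈ [0, 4/7) → index 0
j=1: u_1=109/240 ∈ [0, 4/7) → index 0
j=2: u_2=169/240 ∈ [4/7, 13/14) → index 1
j=3: u_3=229/240 ∈ [13/14, 1) → index 3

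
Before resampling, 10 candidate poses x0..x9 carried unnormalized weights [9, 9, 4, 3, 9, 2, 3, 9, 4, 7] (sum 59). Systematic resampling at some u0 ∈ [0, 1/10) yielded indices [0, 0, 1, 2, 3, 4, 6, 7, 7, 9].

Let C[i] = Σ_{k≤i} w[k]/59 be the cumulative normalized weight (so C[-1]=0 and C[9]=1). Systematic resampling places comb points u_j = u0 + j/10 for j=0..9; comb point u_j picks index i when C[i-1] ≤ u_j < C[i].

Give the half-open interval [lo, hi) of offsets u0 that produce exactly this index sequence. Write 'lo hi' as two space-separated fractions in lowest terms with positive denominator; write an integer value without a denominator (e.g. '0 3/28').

C = [9/59, 18/59, 22/59, 25/59, 34/59, 36/59, 39/59, 48/59, 52/59, 1]
j=0 picked index 0: u0 ∈ [0, 9/59)
j=1 picked index 0: u0 ∈ [-1/10, 31/590)
j=2 picked index 1: u0 ∈ [-14/295, 31/295)
j=3 picked index 2: u0 ∈ [3/590, 43/590)
j=4 picked index 3: u0 ∈ [-8/295, 7/295)
j=5 picked index 4: u0 ∈ [-9/118, 9/118)
j=6 picked index 6: u0 ∈ [3/295, 18/295)
j=7 picked index 7: u0 ∈ [-23/590, 67/590)
j=8 picked index 7: u0 ∈ [-41/295, 4/295)
j=9 picked index 9: u0 ∈ [-11/590, 1/10)
intersection: [3/295, 4/295)

3/295 4/295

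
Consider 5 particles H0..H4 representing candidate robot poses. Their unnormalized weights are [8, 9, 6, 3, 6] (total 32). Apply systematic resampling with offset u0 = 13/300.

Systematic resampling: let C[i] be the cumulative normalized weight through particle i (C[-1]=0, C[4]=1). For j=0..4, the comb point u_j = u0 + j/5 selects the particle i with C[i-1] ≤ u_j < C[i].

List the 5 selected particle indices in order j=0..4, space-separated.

0 0 1 2 4

C = [1/4, 17/32, 23/32, 13/16, 1]
j=0: u_0=13/300 ∈ [0, 1/4) → index 0
j=1: u_1=73/300 ∈ [0, 1/4) → index 0
j=2: u_2=133/300 ∈ [1/4, 17/32) → index 1
j=3: u_3=193/300 ∈ [17/32, 23/32) → index 2
j=4: u_4=253/300 ∈ [13/16, 1) → index 4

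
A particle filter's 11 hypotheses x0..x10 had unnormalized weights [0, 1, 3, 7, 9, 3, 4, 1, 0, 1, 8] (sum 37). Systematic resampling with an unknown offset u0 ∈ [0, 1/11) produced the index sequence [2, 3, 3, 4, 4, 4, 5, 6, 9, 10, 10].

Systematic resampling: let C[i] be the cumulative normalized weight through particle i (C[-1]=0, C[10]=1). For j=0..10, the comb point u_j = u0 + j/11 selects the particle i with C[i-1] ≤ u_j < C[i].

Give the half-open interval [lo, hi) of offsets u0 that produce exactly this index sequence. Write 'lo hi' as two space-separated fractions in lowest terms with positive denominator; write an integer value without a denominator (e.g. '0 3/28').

12/407 23/407

C = [0, 1/37, 4/37, 11/37, 20/37, 23/37, 27/37, 28/37, 28/37, 29/37, 1]
j=0 picked index 2: u0 ∈ [1/37, 4/37)
j=1 picked index 3: u0 ∈ [7/407, 84/407)
j=2 picked index 3: u0 ∈ [-30/407, 47/407)
j=3 picked index 4: u0 ∈ [10/407, 109/407)
j=4 picked index 4: u0 ∈ [-27/407, 72/407)
j=5 picked index 4: u0 ∈ [-64/407, 35/407)
j=6 picked index 5: u0 ∈ [-2/407, 31/407)
j=7 picked index 6: u0 ∈ [-6/407, 38/407)
j=8 picked index 9: u0 ∈ [12/407, 23/407)
j=9 picked index 10: u0 ∈ [-14/407, 2/11)
j=10 picked index 10: u0 ∈ [-51/407, 1/11)
intersection: [12/407, 23/407)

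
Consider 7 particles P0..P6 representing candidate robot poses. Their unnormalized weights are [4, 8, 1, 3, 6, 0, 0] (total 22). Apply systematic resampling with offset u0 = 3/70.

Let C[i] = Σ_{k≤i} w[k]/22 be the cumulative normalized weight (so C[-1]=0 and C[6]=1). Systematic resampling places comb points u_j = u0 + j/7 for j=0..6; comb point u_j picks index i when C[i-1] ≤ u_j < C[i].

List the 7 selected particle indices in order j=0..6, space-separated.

C = [2/11, 6/11, 13/22, 8/11, 1, 1, 1]
j=0: u_0=3/70 ∈ [0, 2/11) → index 0
j=1: u_1=13/70 ∈ [2/11, 6/11) → index 1
j=2: u_2=23/70 ∈ [2/11, 6/11) → index 1
j=3: u_3=33/70 ∈ [2/11, 6/11) → index 1
j=4: u_4=43/70 ∈ [13/22, 8/11) → index 3
j=5: u_5=53/70 ∈ [8/11, 1) → index 4
j=6: u_6=9/10 ∈ [8/11, 1) → index 4

0 1 1 1 3 4 4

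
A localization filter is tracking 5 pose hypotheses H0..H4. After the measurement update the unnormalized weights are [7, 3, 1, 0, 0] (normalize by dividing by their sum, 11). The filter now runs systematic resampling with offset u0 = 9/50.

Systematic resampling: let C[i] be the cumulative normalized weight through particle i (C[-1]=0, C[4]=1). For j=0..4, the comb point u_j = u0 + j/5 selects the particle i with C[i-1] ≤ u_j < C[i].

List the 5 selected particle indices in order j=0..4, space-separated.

0 0 0 1 2

C = [7/11, 10/11, 1, 1, 1]
j=0: u_0=9/50 ∈ [0, 7/11) → index 0
j=1: u_1=19/50 ∈ [0, 7/11) → index 0
j=2: u_2=29/50 ∈ [0, 7/11) → index 0
j=3: u_3=39/50 ∈ [7/11, 10/11) → index 1
j=4: u_4=49/50 ∈ [10/11, 1) → index 2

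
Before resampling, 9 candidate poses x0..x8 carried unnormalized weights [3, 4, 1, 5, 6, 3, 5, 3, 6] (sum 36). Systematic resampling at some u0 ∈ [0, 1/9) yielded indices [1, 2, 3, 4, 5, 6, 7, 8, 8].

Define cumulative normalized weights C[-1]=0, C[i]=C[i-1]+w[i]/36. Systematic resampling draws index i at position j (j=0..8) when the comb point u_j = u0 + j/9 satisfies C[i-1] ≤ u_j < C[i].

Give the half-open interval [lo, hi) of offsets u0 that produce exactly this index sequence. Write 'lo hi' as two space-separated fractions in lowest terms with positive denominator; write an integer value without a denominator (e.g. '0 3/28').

C = [1/12, 7/36, 2/9, 13/36, 19/36, 11/18, 3/4, 5/6, 1]
j=0 picked index 1: u0 ∈ [1/12, 7/36)
j=1 picked index 2: u0 ∈ [1/12, 1/9)
j=2 picked index 3: u0 ∈ [0, 5/36)
j=3 picked index 4: u0 ∈ [1/36, 7/36)
j=4 picked index 5: u0 ∈ [1/12, 1/6)
j=5 picked index 6: u0 ∈ [1/18, 7/36)
j=6 picked index 7: u0 ∈ [1/12, 1/6)
j=7 picked index 8: u0 ∈ [1/18, 2/9)
j=8 picked index 8: u0 ∈ [-1/18, 1/9)
intersection: [1/12, 1/9)

1/12 1/9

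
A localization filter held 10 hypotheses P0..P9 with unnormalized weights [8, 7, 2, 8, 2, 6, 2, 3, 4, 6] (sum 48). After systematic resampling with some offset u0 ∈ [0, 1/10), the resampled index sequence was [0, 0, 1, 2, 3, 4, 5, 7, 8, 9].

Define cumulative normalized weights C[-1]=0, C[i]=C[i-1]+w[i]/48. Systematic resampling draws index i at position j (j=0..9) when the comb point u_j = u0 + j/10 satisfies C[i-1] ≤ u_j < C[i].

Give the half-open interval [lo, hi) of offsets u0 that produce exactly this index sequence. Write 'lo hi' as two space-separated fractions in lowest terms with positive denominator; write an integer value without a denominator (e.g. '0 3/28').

7/240 13/240

C = [1/6, 5/16, 17/48, 25/48, 9/16, 11/16, 35/48, 19/24, 7/8, 1]
j=0 picked index 0: u0 ∈ [0, 1/6)
j=1 picked index 0: u0 ∈ [-1/10, 1/15)
j=2 picked index 1: u0 ∈ [-1/30, 9/80)
j=3 picked index 2: u0 ∈ [1/80, 13/240)
j=4 picked index 3: u0 ∈ [-11/240, 29/240)
j=5 picked index 4: u0 ∈ [1/48, 1/16)
j=6 picked index 5: u0 ∈ [-3/80, 7/80)
j=7 picked index 7: u0 ∈ [7/240, 11/120)
j=8 picked index 8: u0 ∈ [-1/120, 3/40)
j=9 picked index 9: u0 ∈ [-1/40, 1/10)
intersection: [7/240, 13/240)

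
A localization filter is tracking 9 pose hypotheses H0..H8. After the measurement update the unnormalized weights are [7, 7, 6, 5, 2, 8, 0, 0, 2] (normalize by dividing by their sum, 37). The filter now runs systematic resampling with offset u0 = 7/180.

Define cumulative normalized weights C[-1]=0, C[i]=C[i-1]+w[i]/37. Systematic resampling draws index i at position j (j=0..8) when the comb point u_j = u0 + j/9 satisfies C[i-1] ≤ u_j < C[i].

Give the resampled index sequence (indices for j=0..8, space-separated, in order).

C = [7/37, 14/37, 20/37, 25/37, 27/37, 35/37, 35/37, 35/37, 1]
j=0: u_0=7/180 ∈ [0, 7/37) → index 0
j=1: u_1=3/20 ∈ [0, 7/37) → index 0
j=2: u_2=47/180 ∈ [7/37, 14/37) → index 1
j=3: u_3=67/180 ∈ [7/37, 14/37) → index 1
j=4: u_4=29/60 ∈ [14/37, 20/37) → index 2
j=5: u_5=107/180 ∈ [20/37, 25/37) → index 3
j=6: u_6=127/180 ∈ [25/37, 27/37) → index 4
j=7: u_7=49/60 ∈ [27/37, 35/37) → index 5
j=8: u_8=167/180 ∈ [27/37, 35/37) → index 5

0 0 1 1 2 3 4 5 5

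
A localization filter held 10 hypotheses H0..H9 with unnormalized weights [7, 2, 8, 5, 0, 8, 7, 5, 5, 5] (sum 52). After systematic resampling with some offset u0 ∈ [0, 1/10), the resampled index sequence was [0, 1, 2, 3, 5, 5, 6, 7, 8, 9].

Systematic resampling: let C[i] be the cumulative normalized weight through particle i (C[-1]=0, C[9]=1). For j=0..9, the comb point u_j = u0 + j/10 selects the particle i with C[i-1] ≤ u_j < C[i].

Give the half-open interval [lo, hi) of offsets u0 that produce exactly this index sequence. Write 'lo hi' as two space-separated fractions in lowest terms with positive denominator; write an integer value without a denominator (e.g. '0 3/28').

9/260 19/260

C = [7/52, 9/52, 17/52, 11/26, 11/26, 15/26, 37/52, 21/26, 47/52, 1]
j=0 picked index 0: u0 ∈ [0, 7/52)
j=1 picked index 1: u0 ∈ [9/260, 19/260)
j=2 picked index 2: u0 ∈ [-7/260, 33/260)
j=3 picked index 3: u0 ∈ [7/260, 8/65)
j=4 picked index 5: u0 ∈ [3/130, 23/130)
j=5 picked index 5: u0 ∈ [-1/13, 1/13)
j=6 picked index 6: u0 ∈ [-3/130, 29/260)
j=7 picked index 7: u0 ∈ [3/260, 7/65)
j=8 picked index 8: u0 ∈ [1/130, 27/260)
j=9 picked index 9: u0 ∈ [1/260, 1/10)
intersection: [9/260, 19/260)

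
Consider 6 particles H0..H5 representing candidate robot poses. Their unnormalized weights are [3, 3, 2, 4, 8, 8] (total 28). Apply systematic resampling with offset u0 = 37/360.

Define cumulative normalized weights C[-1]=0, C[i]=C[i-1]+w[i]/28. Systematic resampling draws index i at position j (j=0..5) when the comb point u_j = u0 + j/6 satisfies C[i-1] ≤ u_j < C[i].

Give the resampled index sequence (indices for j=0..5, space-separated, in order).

C = [3/28, 3/14, 2/7, 3/7, 5/7, 1]
j=0: u_0=37/360 ∈ [0, 3/28) → index 0
j=1: u_1=97/360 ∈ [3/14, 2/7) → index 2
j=2: u_2=157/360 ∈ [3/7, 5/7) → index 4
j=3: u_3=217/360 ∈ [3/7, 5/7) → index 4
j=4: u_4=277/360 ∈ [5/7, 1) → index 5
j=5: u_5=337/360 ∈ [5/7, 1) → index 5

0 2 4 4 5 5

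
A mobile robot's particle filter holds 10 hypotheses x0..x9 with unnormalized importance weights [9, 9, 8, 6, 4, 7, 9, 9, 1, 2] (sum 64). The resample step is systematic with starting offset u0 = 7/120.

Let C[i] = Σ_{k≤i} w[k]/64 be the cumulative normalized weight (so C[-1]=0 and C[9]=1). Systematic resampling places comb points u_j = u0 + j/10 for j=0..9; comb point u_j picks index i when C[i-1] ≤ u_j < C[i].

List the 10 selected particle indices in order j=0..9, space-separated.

C = [9/64, 9/32, 13/32, 1/2, 9/16, 43/64, 13/16, 61/64, 31/32, 1]
j=0: u_0=7/120 ∈ [0, 9/64) → index 0
j=1: u_1=19/120 ∈ [9/64, 9/32) → index 1
j=2: u_2=31/120 ∈ [9/64, 9/32) → index 1
j=3: u_3=43/120 ∈ [9/32, 13/32) → index 2
j=4: u_4=11/24 ∈ [13/32, 1/2) → index 3
j=5: u_5=67/120 ∈ [1/2, 9/16) → index 4
j=6: u_6=79/120 ∈ [9/16, 43/64) → index 5
j=7: u_7=91/120 ∈ [43/64, 13/16) → index 6
j=8: u_8=103/120 ∈ [13/16, 61/64) → index 7
j=9: u_9=23/24 ∈ [61/64, 31/32) → index 8

0 1 1 2 3 4 5 6 7 8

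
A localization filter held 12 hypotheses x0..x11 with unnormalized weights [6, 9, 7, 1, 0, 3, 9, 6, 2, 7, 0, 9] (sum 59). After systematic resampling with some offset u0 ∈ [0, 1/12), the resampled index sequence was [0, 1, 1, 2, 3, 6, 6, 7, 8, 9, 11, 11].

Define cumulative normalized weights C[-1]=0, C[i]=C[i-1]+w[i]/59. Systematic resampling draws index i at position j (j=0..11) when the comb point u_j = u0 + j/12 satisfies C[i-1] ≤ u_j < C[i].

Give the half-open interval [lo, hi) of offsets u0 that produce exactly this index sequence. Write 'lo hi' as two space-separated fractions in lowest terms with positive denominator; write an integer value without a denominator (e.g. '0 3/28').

7/177 10/177

C = [6/59, 15/59, 22/59, 23/59, 23/59, 26/59, 35/59, 41/59, 43/59, 50/59, 50/59, 1]
j=0 picked index 0: u0 ∈ [0, 6/59)
j=1 picked index 1: u0 ∈ [13/708, 121/708)
j=2 picked index 1: u0 ∈ [-23/354, 31/354)
j=3 picked index 2: u0 ∈ [1/236, 29/236)
j=4 picked index 3: u0 ∈ [7/177, 10/177)
j=5 picked index 6: u0 ∈ [17/708, 125/708)
j=6 picked index 6: u0 ∈ [-7/118, 11/118)
j=7 picked index 7: u0 ∈ [7/708, 79/708)
j=8 picked index 8: u0 ∈ [5/177, 11/177)
j=9 picked index 9: u0 ∈ [-5/236, 23/236)
j=10 picked index 11: u0 ∈ [5/354, 1/6)
j=11 picked index 11: u0 ∈ [-49/708, 1/12)
intersection: [7/177, 10/177)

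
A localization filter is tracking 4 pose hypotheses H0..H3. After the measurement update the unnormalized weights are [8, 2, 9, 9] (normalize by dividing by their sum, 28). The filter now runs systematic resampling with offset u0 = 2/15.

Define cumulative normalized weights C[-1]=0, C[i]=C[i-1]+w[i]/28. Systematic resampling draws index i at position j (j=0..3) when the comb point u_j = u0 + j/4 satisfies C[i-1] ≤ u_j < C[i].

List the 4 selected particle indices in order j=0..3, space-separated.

C = [2/7, 5/14, 19/28, 1]
j=0: u_0=2/15 ∈ [0, 2/7) → index 0
j=1: u_1=23/60 ∈ [5/14, 19/28) → index 2
j=2: u_2=19/30 ∈ [5/14, 19/28) → index 2
j=3: u_3=53/60 ∈ [19/28, 1) → index 3

0 2 2 3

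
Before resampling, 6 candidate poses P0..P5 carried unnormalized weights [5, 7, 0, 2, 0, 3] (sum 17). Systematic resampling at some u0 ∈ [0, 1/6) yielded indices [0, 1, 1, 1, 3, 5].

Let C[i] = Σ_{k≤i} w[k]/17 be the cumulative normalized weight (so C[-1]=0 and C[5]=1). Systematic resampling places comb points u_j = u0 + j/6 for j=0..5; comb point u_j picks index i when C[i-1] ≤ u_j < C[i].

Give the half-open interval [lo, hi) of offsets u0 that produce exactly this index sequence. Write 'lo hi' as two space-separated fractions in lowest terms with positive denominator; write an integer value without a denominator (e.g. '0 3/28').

C = [5/17, 12/17, 12/17, 14/17, 14/17, 1]
j=0 picked index 0: u0 ∈ [0, 5/17)
j=1 picked index 1: u0 ∈ [13/102, 55/102)
j=2 picked index 1: u0 ∈ [-2/51, 19/51)
j=3 picked index 1: u0 ∈ [-7/34, 7/34)
j=4 picked index 3: u0 ∈ [2/51, 8/51)
j=5 picked index 5: u0 ∈ [-1/102, 1/6)
intersection: [13/102, 8/51)

13/102 8/51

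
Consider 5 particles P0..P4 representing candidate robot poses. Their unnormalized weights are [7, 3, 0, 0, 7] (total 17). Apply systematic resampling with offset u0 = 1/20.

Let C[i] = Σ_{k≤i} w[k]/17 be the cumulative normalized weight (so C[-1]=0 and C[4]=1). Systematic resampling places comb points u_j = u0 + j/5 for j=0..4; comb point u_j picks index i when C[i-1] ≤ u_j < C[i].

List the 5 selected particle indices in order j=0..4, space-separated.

C = [7/17, 10/17, 10/17, 10/17, 1]
j=0: u_0=1/20 ∈ [0, 7/17) → index 0
j=1: u_1=1/4 ∈ [0, 7/17) → index 0
j=2: u_2=9/20 ∈ [7/17, 10/17) → index 1
j=3: u_3=13/20 ∈ [10/17, 1) → index 4
j=4: u_4=17/20 ∈ [10/17, 1) → index 4

0 0 1 4 4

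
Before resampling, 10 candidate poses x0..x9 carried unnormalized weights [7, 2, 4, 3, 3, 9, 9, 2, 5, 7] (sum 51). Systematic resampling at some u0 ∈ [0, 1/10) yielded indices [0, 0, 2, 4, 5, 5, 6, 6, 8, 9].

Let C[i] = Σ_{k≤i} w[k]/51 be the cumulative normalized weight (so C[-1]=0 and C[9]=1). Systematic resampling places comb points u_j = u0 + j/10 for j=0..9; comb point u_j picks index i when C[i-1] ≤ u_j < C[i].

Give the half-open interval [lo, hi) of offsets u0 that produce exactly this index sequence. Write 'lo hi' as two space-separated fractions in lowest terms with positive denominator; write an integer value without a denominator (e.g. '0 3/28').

7/510 13/510

C = [7/51, 3/17, 13/51, 16/51, 19/51, 28/51, 37/51, 13/17, 44/51, 1]
j=0 picked index 0: u0 ∈ [0, 7/51)
j=1 picked index 0: u0 ∈ [-1/10, 19/510)
j=2 picked index 2: u0 ∈ [-2/85, 14/255)
j=3 picked index 4: u0 ∈ [7/510, 37/510)
j=4 picked index 5: u0 ∈ [-7/255, 38/255)
j=5 picked index 5: u0 ∈ [-13/102, 5/102)
j=6 picked index 6: u0 ∈ [-13/255, 32/255)
j=7 picked index 6: u0 ∈ [-77/510, 13/510)
j=8 picked index 8: u0 ∈ [-3/85, 16/255)
j=9 picked index 9: u0 ∈ [-19/510, 1/10)
intersection: [7/510, 13/510)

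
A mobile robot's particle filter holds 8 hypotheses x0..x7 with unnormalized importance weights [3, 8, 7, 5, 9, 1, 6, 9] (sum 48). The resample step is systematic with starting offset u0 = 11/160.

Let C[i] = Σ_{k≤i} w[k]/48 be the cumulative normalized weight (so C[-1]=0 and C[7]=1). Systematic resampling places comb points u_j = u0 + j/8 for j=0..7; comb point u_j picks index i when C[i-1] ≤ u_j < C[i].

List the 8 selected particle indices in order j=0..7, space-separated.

C = [1/16, 11/48, 3/8, 23/48, 2/3, 11/16, 13/16, 1]
j=0: u_0=11/160 ∈ [1/16, 11/48) → index 1
j=1: u_1=31/160 ∈ [1/16, 11/48) → index 1
j=2: u_2=51/160 ∈ [11/48, 3/8) → index 2
j=3: u_3=71/160 ∈ [3/8, 23/48) → index 3
j=4: u_4=91/160 ∈ [23/48, 2/3) → index 4
j=5: u_5=111/160 ∈ [11/16, 13/16) → index 6
j=6: u_6=131/160 ∈ [13/16, 1) → index 7
j=7: u_7=151/160 ∈ [13/16, 1) → index 7

1 1 2 3 4 6 7 7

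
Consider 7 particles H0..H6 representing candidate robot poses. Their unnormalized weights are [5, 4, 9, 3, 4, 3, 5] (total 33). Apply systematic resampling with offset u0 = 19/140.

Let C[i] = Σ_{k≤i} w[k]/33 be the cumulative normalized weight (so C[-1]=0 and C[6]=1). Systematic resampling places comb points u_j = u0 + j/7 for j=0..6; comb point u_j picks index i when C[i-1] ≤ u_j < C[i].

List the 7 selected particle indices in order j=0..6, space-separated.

C = [5/33, 3/11, 6/11, 7/11, 25/33, 28/33, 1]
j=0: u_0=19/140 ∈ [0, 5/33) → index 0
j=1: u_1=39/140 ∈ [3/11, 6/11) → index 2
j=2: u_2=59/140 ∈ [3/11, 6/11) → index 2
j=3: u_3=79/140 ∈ [6/11, 7/11) → index 3
j=4: u_4=99/140 ∈ [7/11, 25/33) → index 4
j=5: u_5=17/20 ∈ [28/33, 1) → index 6
j=6: u_6=139/140 ∈ [28/33, 1) → index 6

0 2 2 3 4 6 6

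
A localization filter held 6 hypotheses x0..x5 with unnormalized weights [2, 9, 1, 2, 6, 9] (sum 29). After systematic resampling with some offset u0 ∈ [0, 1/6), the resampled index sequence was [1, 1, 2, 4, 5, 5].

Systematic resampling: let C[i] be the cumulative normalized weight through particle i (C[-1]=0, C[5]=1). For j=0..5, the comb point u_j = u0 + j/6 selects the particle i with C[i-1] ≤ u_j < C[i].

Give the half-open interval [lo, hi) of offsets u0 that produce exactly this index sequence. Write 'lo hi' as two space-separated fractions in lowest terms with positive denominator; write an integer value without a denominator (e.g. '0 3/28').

C = [2/29, 11/29, 12/29, 14/29, 20/29, 1]
j=0 picked index 1: u0 ∈ [2/29, 11/29)
j=1 picked index 1: u0 ∈ [-17/174, 37/174)
j=2 picked index 2: u0 ∈ [4/87, 7/87)
j=3 picked index 4: u0 ∈ [-1/58, 11/58)
j=4 picked index 5: u0 ∈ [2/87, 1/3)
j=5 picked index 5: u0 ∈ [-25/174, 1/6)
intersection: [2/29, 7/87)

2/29 7/87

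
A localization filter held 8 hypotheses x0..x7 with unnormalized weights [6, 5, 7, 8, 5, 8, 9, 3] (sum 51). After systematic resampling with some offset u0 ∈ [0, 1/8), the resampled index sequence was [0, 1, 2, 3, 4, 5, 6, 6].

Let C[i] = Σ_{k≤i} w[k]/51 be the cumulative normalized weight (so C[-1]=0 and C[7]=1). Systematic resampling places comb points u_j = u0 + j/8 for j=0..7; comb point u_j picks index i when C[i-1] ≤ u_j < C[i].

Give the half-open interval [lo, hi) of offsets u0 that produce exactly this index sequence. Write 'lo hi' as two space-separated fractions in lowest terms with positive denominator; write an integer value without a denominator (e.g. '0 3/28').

1/68 9/136

C = [2/17, 11/51, 6/17, 26/51, 31/51, 13/17, 16/17, 1]
j=0 picked index 0: u0 ∈ [0, 2/17)
j=1 picked index 1: u0 ∈ [-1/136, 37/408)
j=2 picked index 2: u0 ∈ [-7/204, 7/68)
j=3 picked index 3: u0 ∈ [-3/136, 55/408)
j=4 picked index 4: u0 ∈ [1/102, 11/102)
j=5 picked index 5: u0 ∈ [-7/408, 19/136)
j=6 picked index 6: u0 ∈ [1/68, 13/68)
j=7 picked index 6: u0 ∈ [-15/136, 9/136)
intersection: [1/68, 9/136)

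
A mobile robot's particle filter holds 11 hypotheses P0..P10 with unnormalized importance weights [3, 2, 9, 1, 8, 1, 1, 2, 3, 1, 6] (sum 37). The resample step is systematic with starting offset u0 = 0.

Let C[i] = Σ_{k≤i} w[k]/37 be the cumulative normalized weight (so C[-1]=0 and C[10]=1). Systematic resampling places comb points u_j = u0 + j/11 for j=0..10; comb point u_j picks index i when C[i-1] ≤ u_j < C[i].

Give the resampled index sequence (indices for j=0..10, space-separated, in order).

C = [3/37, 5/37, 14/37, 15/37, 23/37, 24/37, 25/37, 27/37, 30/37, 31/37, 1]
j=0: u_0=0 ∈ [0, 3/37) → index 0
j=1: u_1=1/11 ∈ [3/37, 5/37) → index 1
j=2: u_2=2/11 ∈ [5/37, 14/37) → index 2
j=3: u_3=3/11 ∈ [5/37, 14/37) → index 2
j=4: u_4=4/11 ∈ [5/37, 14/37) → index 2
j=5: u_5=5/11 ∈ [15/37, 23/37) → index 4
j=6: u_6=6/11 ∈ [15/37, 23/37) → index 4
j=7: u_7=7/11 ∈ [23/37, 24/37) → index 5
j=8: u_8=8/11 ∈ [25/37, 27/37) → index 7
j=9: u_9=9/11 ∈ [30/37, 31/37) → index 9
j=10: u_10=10/11 ∈ [31/37, 1) → index 10

0 1 2 2 2 4 4 5 7 9 10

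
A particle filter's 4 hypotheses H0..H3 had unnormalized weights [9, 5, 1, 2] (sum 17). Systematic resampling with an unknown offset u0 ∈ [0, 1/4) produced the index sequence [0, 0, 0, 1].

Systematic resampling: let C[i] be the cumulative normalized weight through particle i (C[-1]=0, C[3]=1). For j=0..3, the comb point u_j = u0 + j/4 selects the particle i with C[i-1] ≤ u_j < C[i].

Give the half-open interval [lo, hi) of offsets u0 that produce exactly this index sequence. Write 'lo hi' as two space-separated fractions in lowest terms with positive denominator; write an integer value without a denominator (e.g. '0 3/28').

0 1/34

C = [9/17, 14/17, 15/17, 1]
j=0 picked index 0: u0 ∈ [0, 9/17)
j=1 picked index 0: u0 ∈ [-1/4, 19/68)
j=2 picked index 0: u0 ∈ [-1/2, 1/34)
j=3 picked index 1: u0 ∈ [-15/68, 5/68)
intersection: [0, 1/34)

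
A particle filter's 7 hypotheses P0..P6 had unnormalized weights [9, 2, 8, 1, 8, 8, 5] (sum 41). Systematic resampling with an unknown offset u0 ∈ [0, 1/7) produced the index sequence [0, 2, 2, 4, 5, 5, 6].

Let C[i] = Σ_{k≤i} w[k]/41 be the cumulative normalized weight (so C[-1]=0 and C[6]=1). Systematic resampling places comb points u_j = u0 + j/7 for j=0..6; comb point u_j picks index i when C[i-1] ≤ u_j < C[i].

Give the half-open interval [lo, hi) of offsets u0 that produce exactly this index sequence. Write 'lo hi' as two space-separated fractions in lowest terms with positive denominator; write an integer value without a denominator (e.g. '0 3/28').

C = [9/41, 11/41, 19/41, 20/41, 28/41, 36/41, 1]
j=0 picked index 0: u0 ∈ [0, 9/41)
j=1 picked index 2: u0 ∈ [36/287, 92/287)
j=2 picked index 2: u0 ∈ [-5/287, 51/287)
j=3 picked index 4: u0 ∈ [17/287, 73/287)
j=4 picked index 5: u0 ∈ [32/287, 88/287)
j=5 picked index 5: u0 ∈ [-9/287, 47/287)
j=6 picked index 6: u0 ∈ [6/287, 1/7)
intersection: [36/287, 1/7)

36/287 1/7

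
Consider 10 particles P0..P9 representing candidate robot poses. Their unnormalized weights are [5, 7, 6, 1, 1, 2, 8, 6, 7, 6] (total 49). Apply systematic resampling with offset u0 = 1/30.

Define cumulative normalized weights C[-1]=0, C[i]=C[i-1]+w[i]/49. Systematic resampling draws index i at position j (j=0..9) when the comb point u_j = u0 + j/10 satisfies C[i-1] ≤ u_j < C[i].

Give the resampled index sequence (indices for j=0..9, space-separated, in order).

0 1 1 2 5 6 7 7 8 9

C = [5/49, 12/49, 18/49, 19/49, 20/49, 22/49, 30/49, 36/49, 43/49, 1]
j=0: u_0=1/30 ∈ [0, 5/49) → index 0
j=1: u_1=2/15 ∈ [5/49, 12/49) → index 1
j=2: u_2=7/30 ∈ [5/49, 12/49) → index 1
j=3: u_3=1/3 ∈ [12/49, 18/49) → index 2
j=4: u_4=13/30 ∈ [20/49, 22/49) → index 5
j=5: u_5=8/15 ∈ [22/49, 30/49) → index 6
j=6: u_6=19/30 ∈ [30/49, 36/49) → index 7
j=7: u_7=11/15 ∈ [30/49, 36/49) → index 7
j=8: u_8=5/6 ∈ [36/49, 43/49) → index 8
j=9: u_9=14/15 ∈ [43/49, 1) → index 9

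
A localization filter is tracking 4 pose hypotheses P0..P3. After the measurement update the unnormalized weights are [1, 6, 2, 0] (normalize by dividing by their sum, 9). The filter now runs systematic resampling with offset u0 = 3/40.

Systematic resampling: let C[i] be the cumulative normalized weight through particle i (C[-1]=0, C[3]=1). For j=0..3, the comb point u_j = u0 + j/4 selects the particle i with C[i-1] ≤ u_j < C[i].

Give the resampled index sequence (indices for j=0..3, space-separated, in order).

C = [1/9, 7/9, 1, 1]
j=0: u_0=3/40 ∈ [0, 1/9) → index 0
j=1: u_1=13/40 ∈ [1/9, 7/9) → index 1
j=2: u_2=23/40 ∈ [1/9, 7/9) → index 1
j=3: u_3=33/40 ∈ [7/9, 1) → index 2

0 1 1 2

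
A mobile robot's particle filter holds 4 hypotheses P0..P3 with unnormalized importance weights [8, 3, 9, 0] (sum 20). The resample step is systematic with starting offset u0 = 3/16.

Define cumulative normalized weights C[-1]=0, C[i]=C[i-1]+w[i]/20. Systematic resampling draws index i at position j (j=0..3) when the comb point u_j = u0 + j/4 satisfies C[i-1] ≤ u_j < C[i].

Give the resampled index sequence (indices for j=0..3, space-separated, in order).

C = [2/5, 11/20, 1, 1]
j=0: u_0=3/16 ∈ [0, 2/5) → index 0
j=1: u_1=7/16 ∈ [2/5, 11/20) → index 1
j=2: u_2=11/16 ∈ [11/20, 1) → index 2
j=3: u_3=15/16 ∈ [11/20, 1) → index 2

0 1 2 2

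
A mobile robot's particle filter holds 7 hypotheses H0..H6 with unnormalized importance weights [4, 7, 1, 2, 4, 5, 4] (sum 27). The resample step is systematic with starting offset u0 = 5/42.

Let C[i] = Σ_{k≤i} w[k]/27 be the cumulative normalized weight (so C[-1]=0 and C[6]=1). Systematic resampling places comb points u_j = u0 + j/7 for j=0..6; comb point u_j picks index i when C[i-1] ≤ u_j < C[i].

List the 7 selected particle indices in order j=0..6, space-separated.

C = [4/27, 11/27, 4/9, 14/27, 2/3, 23/27, 1]
j=0: u_0=5/42 ∈ [0, 4/27) → index 0
j=1: u_1=11/42 ∈ [4/27, 11/27) → index 1
j=2: u_2=17/42 ∈ [4/27, 11/27) → index 1
j=3: u_3=23/42 ∈ [14/27, 2/3) → index 4
j=4: u_4=29/42 ∈ [2/3, 23/27) → index 5
j=5: u_5=5/6 ∈ [2/3, 23/27) → index 5
j=6: u_6=41/42 ∈ [23/27, 1) → index 6

0 1 1 4 5 5 6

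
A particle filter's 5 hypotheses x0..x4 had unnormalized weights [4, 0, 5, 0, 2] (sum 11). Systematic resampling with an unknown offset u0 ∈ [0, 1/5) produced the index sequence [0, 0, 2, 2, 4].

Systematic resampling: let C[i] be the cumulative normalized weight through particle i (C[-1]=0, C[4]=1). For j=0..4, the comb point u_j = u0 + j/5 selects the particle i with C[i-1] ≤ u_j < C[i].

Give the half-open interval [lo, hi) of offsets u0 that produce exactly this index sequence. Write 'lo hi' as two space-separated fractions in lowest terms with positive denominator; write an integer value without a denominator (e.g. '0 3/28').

C = [4/11, 4/11, 9/11, 9/11, 1]
j=0 picked index 0: u0 ∈ [0, 4/11)
j=1 picked index 0: u0 ∈ [-1/5, 9/55)
j=2 picked index 2: u0 ∈ [-2/55, 23/55)
j=3 picked index 2: u0 ∈ [-13/55, 12/55)
j=4 picked index 4: u0 ∈ [1/55, 1/5)
intersection: [1/55, 9/55)

1/55 9/55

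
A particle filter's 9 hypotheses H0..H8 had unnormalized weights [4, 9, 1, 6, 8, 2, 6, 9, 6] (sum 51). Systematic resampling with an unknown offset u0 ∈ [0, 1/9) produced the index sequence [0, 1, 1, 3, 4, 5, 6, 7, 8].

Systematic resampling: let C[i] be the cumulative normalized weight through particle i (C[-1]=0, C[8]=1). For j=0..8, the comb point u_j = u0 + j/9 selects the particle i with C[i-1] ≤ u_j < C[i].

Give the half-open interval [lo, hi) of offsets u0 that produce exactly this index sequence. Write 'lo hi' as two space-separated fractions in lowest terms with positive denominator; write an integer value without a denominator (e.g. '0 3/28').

0 5/153

C = [4/51, 13/51, 14/51, 20/51, 28/51, 10/17, 12/17, 15/17, 1]
j=0 picked index 0: u0 ∈ [0, 4/51)
j=1 picked index 1: u0 ∈ [-5/153, 22/153)
j=2 picked index 1: u0 ∈ [-22/153, 5/153)
j=3 picked index 3: u0 ∈ [-1/17, 1/17)
j=4 picked index 4: u0 ∈ [-8/153, 16/153)
j=5 picked index 5: u0 ∈ [-1/153, 5/153)
j=6 picked index 6: u0 ∈ [-4/51, 2/51)
j=7 picked index 7: u0 ∈ [-11/153, 16/153)
j=8 picked index 8: u0 ∈ [-1/153, 1/9)
intersection: [0, 5/153)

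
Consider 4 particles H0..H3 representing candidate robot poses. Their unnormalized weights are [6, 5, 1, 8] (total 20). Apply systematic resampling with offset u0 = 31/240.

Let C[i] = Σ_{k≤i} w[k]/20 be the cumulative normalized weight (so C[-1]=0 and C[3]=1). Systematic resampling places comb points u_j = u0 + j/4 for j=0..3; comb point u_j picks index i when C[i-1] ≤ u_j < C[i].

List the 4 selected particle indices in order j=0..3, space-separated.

C = [3/10, 11/20, 3/5, 1]
j=0: u_0=31/240 ∈ [0, 3/10) → index 0
j=1: u_1=91/240 ∈ [3/10, 11/20) → index 1
j=2: u_2=151/240 ∈ [3/5, 1) → index 3
j=3: u_3=211/240 ∈ [3/5, 1) → index 3

0 1 3 3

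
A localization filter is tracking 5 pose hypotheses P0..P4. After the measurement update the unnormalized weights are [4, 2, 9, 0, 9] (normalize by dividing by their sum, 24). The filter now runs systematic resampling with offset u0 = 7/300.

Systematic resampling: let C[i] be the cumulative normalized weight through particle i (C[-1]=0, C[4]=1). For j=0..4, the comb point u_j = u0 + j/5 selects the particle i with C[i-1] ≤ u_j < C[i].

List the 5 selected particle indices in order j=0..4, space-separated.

0 1 2 2 4

C = [1/6, 1/4, 5/8, 5/8, 1]
j=0: u_0=7/300 ∈ [0, 1/6) → index 0
j=1: u_1=67/300 ∈ [1/6, 1/4) → index 1
j=2: u_2=127/300 ∈ [1/4, 5/8) → index 2
j=3: u_3=187/300 ∈ [1/4, 5/8) → index 2
j=4: u_4=247/300 ∈ [5/8, 1) → index 4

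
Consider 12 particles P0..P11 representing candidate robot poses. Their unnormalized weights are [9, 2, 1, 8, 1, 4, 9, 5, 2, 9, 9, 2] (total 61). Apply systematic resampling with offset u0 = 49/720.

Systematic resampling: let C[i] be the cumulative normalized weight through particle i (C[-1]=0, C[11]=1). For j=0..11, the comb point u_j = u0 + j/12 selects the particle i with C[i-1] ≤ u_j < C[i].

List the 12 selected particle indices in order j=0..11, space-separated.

0 1 3 3 5 6 7 8 9 9 10 11

C = [9/61, 11/61, 12/61, 20/61, 21/61, 25/61, 34/61, 39/61, 41/61, 50/61, 59/61, 1]
j=0: u_0=49/720 ∈ [0, 9/61) → index 0
j=1: u_1=109/720 ∈ [9/61, 11/61) → index 1
j=2: u_2=169/720 ∈ [12/61, 20/61) → index 3
j=3: u_3=229/720 ∈ [12/61, 20/61) → index 3
j=4: u_4=289/720 ∈ [21/61, 25/61) → index 5
j=5: u_5=349/720 ∈ [25/61, 34/61) → index 6
j=6: u_6=409/720 ∈ [34/61, 39/61) → index 7
j=7: u_7=469/720 ∈ [39/61, 41/61) → index 8
j=8: u_8=529/720 ∈ [41/61, 50/61) → index 9
j=9: u_9=589/720 ∈ [41/61, 50/61) → index 9
j=10: u_10=649/720 ∈ [50/61, 59/61) → index 10
j=11: u_11=709/720 ∈ [59/61, 1) → index 11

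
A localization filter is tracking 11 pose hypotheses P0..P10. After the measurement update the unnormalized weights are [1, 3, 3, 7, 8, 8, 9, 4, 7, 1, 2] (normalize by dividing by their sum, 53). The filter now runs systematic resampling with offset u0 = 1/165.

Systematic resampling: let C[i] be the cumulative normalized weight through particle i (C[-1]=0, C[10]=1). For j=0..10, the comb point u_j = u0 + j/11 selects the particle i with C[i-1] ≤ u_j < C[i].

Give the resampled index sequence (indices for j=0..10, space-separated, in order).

0 2 3 4 4 5 5 6 6 8 8

C = [1/53, 4/53, 7/53, 14/53, 22/53, 30/53, 39/53, 43/53, 50/53, 51/53, 1]
j=0: u_0=1/165 ∈ [0, 1/53) → index 0
j=1: u_1=16/165 ∈ [4/53, 7/53) → index 2
j=2: u_2=31/165 ∈ [7/53, 14/53) → index 3
j=3: u_3=46/165 ∈ [14/53, 22/53) → index 4
j=4: u_4=61/165 ∈ [14/53, 22/53) → index 4
j=5: u_5=76/165 ∈ [22/53, 30/53) → index 5
j=6: u_6=91/165 ∈ [22/53, 30/53) → index 5
j=7: u_7=106/165 ∈ [30/53, 39/53) → index 6
j=8: u_8=11/15 ∈ [30/53, 39/53) → index 6
j=9: u_9=136/165 ∈ [43/53, 50/53) → index 8
j=10: u_10=151/165 ∈ [43/53, 50/53) → index 8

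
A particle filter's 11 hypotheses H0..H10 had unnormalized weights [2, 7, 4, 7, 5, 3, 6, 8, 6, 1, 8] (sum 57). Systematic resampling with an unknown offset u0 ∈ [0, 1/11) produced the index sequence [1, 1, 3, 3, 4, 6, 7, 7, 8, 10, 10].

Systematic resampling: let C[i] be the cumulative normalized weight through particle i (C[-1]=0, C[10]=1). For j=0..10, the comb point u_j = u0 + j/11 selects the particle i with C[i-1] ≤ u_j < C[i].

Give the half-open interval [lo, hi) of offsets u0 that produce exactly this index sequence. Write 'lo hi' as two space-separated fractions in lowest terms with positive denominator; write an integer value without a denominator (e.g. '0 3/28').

32/627 14/209

C = [2/57, 3/19, 13/57, 20/57, 25/57, 28/57, 34/57, 14/19, 16/19, 49/57, 1]
j=0 picked index 1: u0 ∈ [2/57, 3/19)
j=1 picked index 1: u0 ∈ [-35/627, 14/209)
j=2 picked index 3: u0 ∈ [29/627, 106/627)
j=3 picked index 3: u0 ∈ [-28/627, 49/627)
j=4 picked index 4: u0 ∈ [-8/627, 47/627)
j=5 picked index 6: u0 ∈ [23/627, 89/627)
j=6 picked index 7: u0 ∈ [32/627, 40/209)
j=7 picked index 7: u0 ∈ [-25/627, 21/209)
j=8 picked index 8: u0 ∈ [2/209, 24/209)
j=9 picked index 10: u0 ∈ [26/627, 2/11)
j=10 picked index 10: u0 ∈ [-31/627, 1/11)
intersection: [32/627, 14/209)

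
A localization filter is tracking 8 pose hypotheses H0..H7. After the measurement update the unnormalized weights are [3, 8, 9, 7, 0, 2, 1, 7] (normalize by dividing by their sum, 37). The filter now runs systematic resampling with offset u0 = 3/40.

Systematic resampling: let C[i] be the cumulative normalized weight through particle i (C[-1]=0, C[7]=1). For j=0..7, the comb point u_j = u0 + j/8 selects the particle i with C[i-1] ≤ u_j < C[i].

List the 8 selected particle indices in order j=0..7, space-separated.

C = [3/37, 11/37, 20/37, 27/37, 27/37, 29/37, 30/37, 1]
j=0: u_0=3/40 ∈ [0, 3/37) → index 0
j=1: u_1=1/5 ∈ [3/37, 11/37) → index 1
j=2: u_2=13/40 ∈ [11/37, 20/37) → index 2
j=3: u_3=9/20 ∈ [11/37, 20/37) → index 2
j=4: u_4=23/40 ∈ [20/37, 27/37) → index 3
j=5: u_5=7/10 ∈ [20/37, 27/37) → index 3
j=6: u_6=33/40 ∈ [30/37, 1) → index 7
j=7: u_7=19/20 ∈ [30/37, 1) → index 7

0 1 2 2 3 3 7 7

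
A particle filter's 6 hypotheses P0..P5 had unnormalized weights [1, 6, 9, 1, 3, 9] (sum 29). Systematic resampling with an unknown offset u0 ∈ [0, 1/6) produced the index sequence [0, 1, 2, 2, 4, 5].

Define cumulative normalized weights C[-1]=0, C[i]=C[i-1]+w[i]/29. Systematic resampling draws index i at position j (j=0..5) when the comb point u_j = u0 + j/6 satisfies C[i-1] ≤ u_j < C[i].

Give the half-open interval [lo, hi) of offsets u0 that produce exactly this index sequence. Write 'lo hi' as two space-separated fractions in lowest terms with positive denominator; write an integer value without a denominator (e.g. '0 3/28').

C = [1/29, 7/29, 16/29, 17/29, 20/29, 1]
j=0 picked index 0: u0 ∈ [0, 1/29)
j=1 picked index 1: u0 ∈ [-23/174, 13/174)
j=2 picked index 2: u0 ∈ [-8/87, 19/87)
j=3 picked index 2: u0 ∈ [-15/58, 3/58)
j=4 picked index 4: u0 ∈ [-7/87, 2/87)
j=5 picked index 5: u0 ∈ [-25/174, 1/6)
intersection: [0, 2/87)

0 2/87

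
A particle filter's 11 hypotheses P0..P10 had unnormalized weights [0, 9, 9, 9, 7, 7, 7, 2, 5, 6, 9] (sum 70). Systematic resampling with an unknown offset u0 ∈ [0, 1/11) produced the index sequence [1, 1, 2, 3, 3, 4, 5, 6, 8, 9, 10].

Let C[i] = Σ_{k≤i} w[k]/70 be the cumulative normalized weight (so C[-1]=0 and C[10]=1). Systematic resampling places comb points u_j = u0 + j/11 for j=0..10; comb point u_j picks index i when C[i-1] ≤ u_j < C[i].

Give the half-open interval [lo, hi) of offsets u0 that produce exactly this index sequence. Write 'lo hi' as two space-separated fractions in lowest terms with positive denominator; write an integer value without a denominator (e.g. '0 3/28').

0 17/770

C = [0, 9/70, 9/35, 27/70, 17/35, 41/70, 24/35, 5/7, 11/14, 61/70, 1]
j=0 picked index 1: u0 ∈ [0, 9/70)
j=1 picked index 1: u0 ∈ [-1/11, 29/770)
j=2 picked index 2: u0 ∈ [-41/770, 29/385)
j=3 picked index 3: u0 ∈ [-6/385, 87/770)
j=4 picked index 3: u0 ∈ [-41/385, 17/770)
j=5 picked index 4: u0 ∈ [-53/770, 12/385)
j=6 picked index 5: u0 ∈ [-23/385, 31/770)
j=7 picked index 6: u0 ∈ [-39/770, 19/385)
j=8 picked index 8: u0 ∈ [-1/77, 9/154)
j=9 picked index 9: u0 ∈ [-5/154, 41/770)
j=10 picked index 10: u0 ∈ [-29/770, 1/11)
intersection: [0, 17/770)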